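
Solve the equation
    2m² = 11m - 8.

m = 0.8625 or m = 4.6375

Rearrange to standard form: 2m² - 11m + 8 = 0.
Discriminant: (-11)² − 4·2·8 = 57.
Quadratic formula: m = (11 ± √57) / 4.
So m = √(57)/4 + 11/4 ≈ 4.6375 or m = 11/4 - √(57)/4 ≈ 0.8625.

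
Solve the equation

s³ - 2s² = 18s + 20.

s = -2 or s = -1.7417 or s = 5.7417

Rearrange: s³ - 2s² - 18s - 20 = 0.
Possible rational roots are divisors of -20. Testing s = -2 gives 0, so (s + 2) is a factor.
Divide: s³ - 2s² - 18s - 20 = (s + 2)(s² - 4s - 10).
Apply the quadratic formula to s² - 4s - 10 = 0: s = (4 ± √56)/2, i.e. s ≈ 5.7417 or s ≈ -1.7417.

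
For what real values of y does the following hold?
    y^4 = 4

Let u = y^2. The equation becomes u^2 - 4 = 0.
Factor: (u + 2)(u - 2) = 0, so u = -2 or u = 2.
y^2 = -2 < 0 has no real solution.
y^2 = 2 gives y = +/-sqrt(2) ~= +/-1.4142.

y = -1.4142 or y = 1.4142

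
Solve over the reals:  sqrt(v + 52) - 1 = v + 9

Isolate the radical: sqrt(v + 52) = v + 10.
Square both sides: v + 52 = (v + 10)^2.
Expand and rearrange: v^2 + 19v + 48 = 0.
Solving gives v = -3 or v = -16.
Check each candidate in the original equation:
  v = -3: sqrt(49) = 7, while v + 10 = 7 — valid.
  v = -16: sqrt(36) = 6, while v + 10 = -6 — extraneous.

v = -3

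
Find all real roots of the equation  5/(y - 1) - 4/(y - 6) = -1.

Multiply both sides by (y - 1)(y - 6):
5(y - 6) - 4(y - 1) = -(y - 1)(y - 6).
Expand and collect terms: -y^2 + 6y + 20 = 0.
By the quadratic formula, y = (-6 +/- sqrt(116)) / -2, so y ~= -2.3852 or y ~= 8.3852.
Neither value makes a denominator zero (y != 1, y != 6), so both are valid.

y = -2.3852 or y = 8.3852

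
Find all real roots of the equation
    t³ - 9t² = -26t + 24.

t = 2 or t = 3 or t = 4

Rearrange: t³ - 9t² + 26t - 24 = 0.
Possible rational roots are divisors of -24. Testing t = 2 gives 0, so (t - 2) is a factor.
Divide: t³ - 9t² + 26t - 24 = (t - 2)(t² - 7t + 12).
Factor the quadratic: t = 4 or t = 3.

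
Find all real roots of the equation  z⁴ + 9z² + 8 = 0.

Let u = z². The equation becomes u² + 9u + 8 = 0.
Factor: (u + 8)(u + 1) = 0, so u = -8 or u = -1.
z² = -8 < 0 has no real solution.
z² = -1 < 0 has no real solution.

No real solutions.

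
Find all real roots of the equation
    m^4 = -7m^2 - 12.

No real solutions.

Let u = m^2. The equation becomes u^2 + 7u + 12 = 0.
Factor: (u + 3)(u + 4) = 0, so u = -3 or u = -4.
m^2 = -3 < 0 has no real solution.
m^2 = -4 < 0 has no real solution.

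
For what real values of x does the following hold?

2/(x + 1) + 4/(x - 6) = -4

x = -1.576 or x = 5.076

Multiply both sides by (x + 1)(x - 6):
2(x - 6) + 4(x + 1) = -4(x + 1)(x - 6).
Expand and collect terms: -4x^2 + 14x + 32 = 0.
By the quadratic formula, x = (-14 +/- sqrt(708)) / -8, so x ~= -1.576 or x ~= 5.076.
Neither value makes a denominator zero (x != -1, x != 6), so both are valid.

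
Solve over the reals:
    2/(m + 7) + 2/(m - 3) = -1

Multiply both sides by (m + 7)(m - 3):
2(m - 3) + 2(m + 7) = -(m + 7)(m - 3).
Expand and collect terms: -m^2 - 8m + 13 = 0.
By the quadratic formula, m = (8 +/- sqrt(116)) / -2, so m ~= -9.3852 or m ~= 1.3852.
Neither value makes a denominator zero (m != -7, m != 3), so both are valid.

m = -9.3852 or m = 1.3852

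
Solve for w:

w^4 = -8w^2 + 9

Let u = w^2. The equation becomes u^2 + 8u - 9 = 0.
Factor: (u + 9)(u - 1) = 0, so u = -9 or u = 1.
w^2 = -9 < 0 has no real solution.
w^2 = 1 gives w = +/-1.

w = -1 or w = 1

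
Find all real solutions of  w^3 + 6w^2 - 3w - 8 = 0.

w = -6.2749 or w = -1 or w = 1.2749

Possible rational roots are divisors of -8. Testing w = -1 gives 0, so (w + 1) is a factor.
Divide: w^3 + 6w^2 - 3w - 8 = (w + 1)(w^2 + 5w - 8).
Apply the quadratic formula to w^2 + 5w - 8 = 0: w = (-5 +/- sqrt(57))/2, i.e. w ~= 1.2749 or w ~= -6.2749.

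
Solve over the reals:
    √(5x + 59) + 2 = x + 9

Isolate the radical: √(5x + 59) = x + 7.
Square both sides: 5x + 59 = (x + 7)².
Expand and rearrange: x² + 9x - 10 = 0.
Solving gives x = 1 or x = -10.
Check each candidate in the original equation:
  x = 1: √(64) = 8, while x + 7 = 8 — valid.
  x = -10: √(9) = 3, while x + 7 = -3 — extraneous.

x = 1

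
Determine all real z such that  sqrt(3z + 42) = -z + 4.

z = -2

Square both sides: 3z + 42 = (-z + 4)^2.
Expand and rearrange: z^2 - 11z - 26 = 0.
Solving gives z = 13 or z = -2.
Check each candidate in the original equation:
  z = 13: sqrt(81) = 9, while -z + 4 = -9 — extraneous.
  z = -2: sqrt(36) = 6, while -z + 4 = 6 — valid.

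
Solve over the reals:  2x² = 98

Bring every term to one side: 2x² - 98 = 0.
Factor: 2(x - 7)(x + 7) = 0.
So x = 7 or x = -7.

x = -7 or x = 7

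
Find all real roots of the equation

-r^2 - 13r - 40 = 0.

Factor: -1(r + 8)(r + 5) = 0.
So r = -8 or r = -5.

r = -8 or r = -5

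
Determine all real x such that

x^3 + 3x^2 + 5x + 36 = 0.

x = -4

Possible rational roots are divisors of 36. Testing x = -4 gives 0, so (x + 4) is a factor.
Divide: x^3 + 3x^2 + 5x + 36 = (x + 4)(x^2 - x + 9).
The quadratic x^2 - x + 9 has discriminant -35 < 0, so no further real roots.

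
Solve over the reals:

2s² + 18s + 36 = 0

s = -6 or s = -3

Factor: 2(s + 3)(s + 6) = 0.
So s = -3 or s = -6.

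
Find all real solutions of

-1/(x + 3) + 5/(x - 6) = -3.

x = -2.5864 or x = 4.253

Multiply both sides by (x + 3)(x - 6):
-(x - 6) + 5(x + 3) = -3(x + 3)(x - 6).
Expand and collect terms: -3x^2 + 5x + 33 = 0.
By the quadratic formula, x = (-5 +/- sqrt(421)) / -6, so x ~= -2.5864 or x ~= 4.253.
Neither value makes a denominator zero (x != -3, x != 6), so both are valid.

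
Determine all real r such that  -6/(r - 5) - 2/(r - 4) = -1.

Multiply both sides by (r - 5)(r - 4):
-6(r - 4) - 2(r - 5) = -(r - 5)(r - 4).
Expand and collect terms: -r^2 + 17r - 54 = 0.
By the quadratic formula, r = (-17 +/- sqrt(73)) / -2, so r ~= 4.228 or r ~= 12.772.
Neither value makes a denominator zero (r != 5, r != 4), so both are valid.

r = 4.228 or r = 12.772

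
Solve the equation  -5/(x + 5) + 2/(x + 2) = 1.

Multiply both sides by (x + 5)(x + 2):
-5(x + 2) + 2(x + 5) = (x + 5)(x + 2).
Expand and collect terms: x² + 10x + 10 = 0.
By the quadratic formula, x = (-10 ± √60) / 2, so x ≈ -1.127 or x ≈ -8.873.
Neither value makes a denominator zero (x ≠ -5, x ≠ -2), so both are valid.

x = -8.873 or x = -1.127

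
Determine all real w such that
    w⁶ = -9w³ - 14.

w = -1.9129 or w = -1.2599

Let u = w³. The equation becomes u² + 9u + 14 = 0.
Factor: (u + 2)(u + 7) = 0, so u = -2 or u = -7.
w³ = -2 gives w = -∛(2) ≈ -1.2599.
w³ = -7 gives w = -∛(7) ≈ -1.9129.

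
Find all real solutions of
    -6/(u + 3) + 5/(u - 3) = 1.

Multiply both sides by (u + 3)(u - 3):
-6(u - 3) + 5(u + 3) = (u + 3)(u - 3).
Expand and collect terms: u² + u - 42 = 0.
Factor or apply the quadratic formula: u = 6 or u = -7.
Neither value makes a denominator zero (u ≠ -3, u ≠ 3), so both are valid.

u = -7 or u = 6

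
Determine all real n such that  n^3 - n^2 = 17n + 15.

Rearrange: n^3 - n^2 - 17n - 15 = 0.
Possible rational roots are divisors of -15. Testing n = -3 gives 0, so (n + 3) is a factor.
Divide: n^3 - n^2 - 17n - 15 = (n + 3)(n^2 - 4n - 5).
Factor the quadratic: n = 5 or n = -1.

n = -3 or n = -1 or n = 5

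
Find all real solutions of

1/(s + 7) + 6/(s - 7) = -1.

s = -8.6235 or s = 1.6235

Multiply both sides by (s + 7)(s - 7):
(s - 7) + 6(s + 7) = -(s + 7)(s - 7).
Expand and collect terms: -s² - 7s + 14 = 0.
By the quadratic formula, s = (7 ± √105) / -2, so s ≈ -8.6235 or s ≈ 1.6235.
Neither value makes a denominator zero (s ≠ -7, s ≠ 7), so both are valid.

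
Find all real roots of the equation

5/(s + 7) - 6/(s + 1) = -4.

s = -8.0302 or s = 0.2802

Multiply both sides by (s + 7)(s + 1):
5(s + 1) - 6(s + 7) = -4(s + 7)(s + 1).
Expand and collect terms: -4s² - 31s + 9 = 0.
By the quadratic formula, s = (31 ± √1105) / -8, so s ≈ -8.0302 or s ≈ 0.2802.
Neither value makes a denominator zero (s ≠ -7, s ≠ -1), so both are valid.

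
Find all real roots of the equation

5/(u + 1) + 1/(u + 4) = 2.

Multiply both sides by (u + 1)(u + 4):
5(u + 4) + (u + 1) = 2(u + 1)(u + 4).
Expand and collect terms: 2u^2 + 4u - 13 = 0.
By the quadratic formula, u = (-4 +/- sqrt(120)) / 4, so u ~= 1.7386 or u ~= -3.7386.
Neither value makes a denominator zero (u != -1, u != -4), so both are valid.

u = -3.7386 or u = 1.7386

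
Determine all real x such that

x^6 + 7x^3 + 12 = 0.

x = -1.5874 or x = -1.4422

Let u = x^3. The equation becomes u^2 + 7u + 12 = 0.
Factor: (u + 4)(u + 3) = 0, so u = -4 or u = -3.
x^3 = -4 gives x = -(4)^(1/3) ~= -1.5874.
x^3 = -3 gives x = -(3)^(1/3) ~= -1.4422.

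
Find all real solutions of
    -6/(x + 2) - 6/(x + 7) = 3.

Multiply both sides by (x + 2)(x + 7):
-6(x + 7) - 6(x + 2) = 3(x + 2)(x + 7).
Expand and collect terms: 3x² + 39x + 96 = 0.
By the quadratic formula, x = (-39 ± √369) / 6, so x ≈ -3.2984 or x ≈ -9.7016.
Neither value makes a denominator zero (x ≠ -2, x ≠ -7), so both are valid.

x = -9.7016 or x = -3.2984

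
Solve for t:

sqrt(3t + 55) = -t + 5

Square both sides: 3t + 55 = (-t + 5)^2.
Expand and rearrange: t^2 - 13t - 30 = 0.
Solving gives t = 15 or t = -2.
Check each candidate in the original equation:
  t = 15: sqrt(100) = 10, while -t + 5 = -10 — extraneous.
  t = -2: sqrt(49) = 7, while -t + 5 = 7 — valid.

t = -2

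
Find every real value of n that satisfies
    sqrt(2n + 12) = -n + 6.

n = 2

Square both sides: 2n + 12 = (-n + 6)^2.
Expand and rearrange: n^2 - 14n + 24 = 0.
Solving gives n = 12 or n = 2.
Check each candidate in the original equation:
  n = 12: sqrt(36) = 6, while -n + 6 = -6 — extraneous.
  n = 2: sqrt(16) = 4, while -n + 6 = 4 — valid.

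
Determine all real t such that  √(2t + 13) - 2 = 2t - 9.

Isolate the radical: √(2t + 13) = 2t - 7.
Square both sides: 2t + 13 = (2t - 7)².
Expand and rearrange: 4t² - 30t + 36 = 0.
Solving gives t = 6 or t = 1.5.
Check each candidate in the original equation:
  t = 6: √(25) = 5, while 2t - 7 = 5 — valid.
  t = 1.5: √(16) = 4, while 2t - 7 = -4 — extraneous.

t = 6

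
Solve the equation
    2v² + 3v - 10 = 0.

v = -3.1085 or v = 1.6085

Discriminant: (3)² − 4·2·(-10) = 89.
Quadratic formula: v = (-3 ± √89) / 4.
So v = -3/4 + √(89)/4 ≈ 1.6085 or v = -√(89)/4 - 3/4 ≈ -3.1085.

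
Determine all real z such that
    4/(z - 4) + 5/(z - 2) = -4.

z = 0.2889 or z = 3.4611

Multiply both sides by (z - 4)(z - 2):
4(z - 2) + 5(z - 4) = -4(z - 4)(z - 2).
Expand and collect terms: -4z² + 15z - 4 = 0.
By the quadratic formula, z = (-15 ± √161) / -8, so z ≈ 0.2889 or z ≈ 3.4611.
Neither value makes a denominator zero (z ≠ 4, z ≠ 2), so both are valid.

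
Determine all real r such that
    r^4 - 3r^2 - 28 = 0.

r = -2.6458 or r = 2.6458

Let u = r^2. The equation becomes u^2 - 3u - 28 = 0.
Factor: (u - 7)(u + 4) = 0, so u = 7 or u = -4.
r^2 = 7 gives r = +/-sqrt(7) ~= +/-2.6458.
r^2 = -4 < 0 has no real solution.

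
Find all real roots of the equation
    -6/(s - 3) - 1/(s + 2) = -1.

Multiply both sides by (s - 3)(s + 2):
-6(s + 2) - (s - 3) = -(s - 3)(s + 2).
Expand and collect terms: -s^2 + 8s + 15 = 0.
By the quadratic formula, s = (-8 +/- sqrt(124)) / -2, so s ~= -1.5678 or s ~= 9.5678.
Neither value makes a denominator zero (s != 3, s != -2), so both are valid.

s = -1.5678 or s = 9.5678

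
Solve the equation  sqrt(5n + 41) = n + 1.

Square both sides: 5n + 41 = (n + 1)^2.
Expand and rearrange: n^2 - 3n - 40 = 0.
Solving gives n = 8 or n = -5.
Check each candidate in the original equation:
  n = 8: sqrt(81) = 9, while n + 1 = 9 — valid.
  n = -5: sqrt(16) = 4, while n + 1 = -4 — extraneous.

n = 8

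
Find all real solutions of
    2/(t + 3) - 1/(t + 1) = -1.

t = -4.5616 or t = -0.4384

Multiply both sides by (t + 3)(t + 1):
2(t + 1) - (t + 3) = -(t + 3)(t + 1).
Expand and collect terms: -t² - 5t - 2 = 0.
By the quadratic formula, t = (5 ± √17) / -2, so t ≈ -4.5616 or t ≈ -0.4384.
Neither value makes a denominator zero (t ≠ -3, t ≠ -1), so both are valid.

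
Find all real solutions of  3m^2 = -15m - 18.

m = -3 or m = -2

Bring every term to one side: 3m^2 + 15m + 18 = 0.
Factor: 3(m + 3)(m + 2) = 0.
So m = -3 or m = -2.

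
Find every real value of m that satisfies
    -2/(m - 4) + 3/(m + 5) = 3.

m = -3.9079 or m = 3.2413

Multiply both sides by (m - 4)(m + 5):
-2(m + 5) + 3(m - 4) = 3(m - 4)(m + 5).
Expand and collect terms: 3m² + 2m - 38 = 0.
By the quadratic formula, m = (-2 ± √460) / 6, so m ≈ 3.2413 or m ≈ -3.9079.
Neither value makes a denominator zero (m ≠ 4, m ≠ -5), so both are valid.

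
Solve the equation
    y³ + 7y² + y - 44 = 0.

Possible rational roots are divisors of -44. Testing y = -4 gives 0, so (y + 4) is a factor.
Divide: y³ + 7y² + y - 44 = (y + 4)(y² + 3y - 11).
Apply the quadratic formula to y² + 3y - 11 = 0: y = (-3 ± √53)/2, i.e. y ≈ 2.1401 or y ≈ -5.1401.

y = -5.1401 or y = -4 or y = 2.1401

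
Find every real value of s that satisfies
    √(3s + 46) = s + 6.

s = 1

Square both sides: 3s + 46 = (s + 6)².
Expand and rearrange: s² + 9s - 10 = 0.
Solving gives s = 1 or s = -10.
Check each candidate in the original equation:
  s = 1: √(49) = 7, while s + 6 = 7 — valid.
  s = -10: √(16) = 4, while s + 6 = -4 — extraneous.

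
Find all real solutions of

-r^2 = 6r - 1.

Rearrange to standard form: -r^2 - 6r + 1 = 0.
Discriminant: (-6)^2 - 4*(-1)*1 = 40.
Quadratic formula: r = (6 +/- sqrt(40)) / (-2).
So r = -sqrt(10) - 3 ~= -6.1623 or r = -3 + sqrt(10) ~= 0.1623.

r = -6.1623 or r = 0.1623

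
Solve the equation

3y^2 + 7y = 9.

y = -3.255 or y = 0.9217

Rearrange to standard form: 3y^2 + 7y - 9 = 0.
Discriminant: (7)^2 - 4*3*(-9) = 157.
Quadratic formula: y = (-7 +/- sqrt(157)) / 6.
So y = -7/6 + sqrt(157)/6 ~= 0.9217 or y = -sqrt(157)/6 - 7/6 ~= -3.255.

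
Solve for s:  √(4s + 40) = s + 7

s = -1

Square both sides: 4s + 40 = (s + 7)².
Expand and rearrange: s² + 10s + 9 = 0.
Solving gives s = -1 or s = -9.
Check each candidate in the original equation:
  s = -1: √(36) = 6, while s + 7 = 6 — valid.
  s = -9: √(4) = 2, while s + 7 = -2 — extraneous.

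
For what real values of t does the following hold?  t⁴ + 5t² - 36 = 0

t = -2 or t = 2

Let u = t². The equation becomes u² + 5u - 36 = 0.
Factor: (u - 4)(u + 9) = 0, so u = 4 or u = -9.
t² = 4 gives t = ±2.
t² = -9 < 0 has no real solution.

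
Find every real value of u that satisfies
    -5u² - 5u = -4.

Rearrange to standard form: -5u² - 5u + 4 = 0.
Discriminant: (-5)² − 4·(-5)·4 = 105.
Quadratic formula: u = (5 ± √105) / (-10).
So u = -√(105)/10 - 1/2 ≈ -1.5247 or u = -1/2 + √(105)/10 ≈ 0.5247.

u = -1.5247 or u = 0.5247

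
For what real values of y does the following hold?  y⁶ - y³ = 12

y = -1.4422 or y = 1.5874

Let u = y³. The equation becomes u² - u - 12 = 0.
Factor: (u + 3)(u - 4) = 0, so u = -3 or u = 4.
y³ = -3 gives y = -∛(3) ≈ -1.4422.
y³ = 4 gives y = ∛(4) ≈ 1.5874.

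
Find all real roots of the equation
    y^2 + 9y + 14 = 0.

Factor: (y + 2)(y + 7) = 0.
So y = -2 or y = -7.

y = -7 or y = -2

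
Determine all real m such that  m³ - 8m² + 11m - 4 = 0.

Possible rational roots are divisors of -4. Testing m = 1 gives 0, so (m - 1) is a factor.
Divide: m³ - 8m² + 11m - 4 = (m - 1)(m² - 7m + 4).
Apply the quadratic formula to m² - 7m + 4 = 0: m = (7 ± √33)/2, i.e. m ≈ 6.3723 or m ≈ 0.6277.

m = 0.6277 or m = 1 or m = 6.3723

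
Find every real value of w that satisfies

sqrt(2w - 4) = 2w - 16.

Square both sides: 2w - 4 = (2w - 16)^2.
Expand and rearrange: 4w^2 - 66w + 260 = 0.
Solving gives w = 10 or w = 6.5.
Check each candidate in the original equation:
  w = 10: sqrt(16) = 4, while 2w - 16 = 4 — valid.
  w = 6.5: sqrt(9) = 3, while 2w - 16 = -3 — extraneous.

w = 10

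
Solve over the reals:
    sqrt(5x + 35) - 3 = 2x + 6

Isolate the radical: sqrt(5x + 35) = 2x + 9.
Square both sides: 5x + 35 = (2x + 9)^2.
Expand and rearrange: 4x^2 + 31x + 46 = 0.
Solving gives x = -2 or x = -5.75.
Check each candidate in the original equation:
  x = -2: sqrt(25) = 5, while 2x + 9 = 5 — valid.
  x = -5.75: sqrt(6.25) = 2.5, while 2x + 9 = -2.5 — extraneous.

x = -2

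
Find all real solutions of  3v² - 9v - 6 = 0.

v = -0.5616 or v = 3.5616

Discriminant: (-9)² − 4·3·(-6) = 153.
Quadratic formula: v = (9 ± √153) / 6.
So v = 3/2 + √(17)/2 ≈ 3.5616 or v = 3/2 - √(17)/2 ≈ -0.5616.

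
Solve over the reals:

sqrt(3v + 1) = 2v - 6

v = 5

Square both sides: 3v + 1 = (2v - 6)^2.
Expand and rearrange: 4v^2 - 27v + 35 = 0.
Solving gives v = 5 or v = 1.75.
Check each candidate in the original equation:
  v = 5: sqrt(16) = 4, while 2v - 6 = 4 — valid.
  v = 1.75: sqrt(6.25) = 2.5, while 2v - 6 = -2.5 — extraneous.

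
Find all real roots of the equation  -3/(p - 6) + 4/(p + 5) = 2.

p = -2.576 or p = 4.076

Multiply both sides by (p - 6)(p + 5):
-3(p + 5) + 4(p - 6) = 2(p - 6)(p + 5).
Expand and collect terms: 2p² - 3p - 21 = 0.
By the quadratic formula, p = (3 ± √177) / 4, so p ≈ 4.076 or p ≈ -2.576.
Neither value makes a denominator zero (p ≠ 6, p ≠ -5), so both are valid.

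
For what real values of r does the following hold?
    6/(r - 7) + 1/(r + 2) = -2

Multiply both sides by (r - 7)(r + 2):
6(r + 2) + (r - 7) = -2(r - 7)(r + 2).
Expand and collect terms: -2r² + 3r + 23 = 0.
By the quadratic formula, r = (-3 ± √193) / -4, so r ≈ -2.7231 or r ≈ 4.2231.
Neither value makes a denominator zero (r ≠ 7, r ≠ -2), so both are valid.

r = -2.7231 or r = 4.2231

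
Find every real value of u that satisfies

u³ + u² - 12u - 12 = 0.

u = -3.4641 or u = -1 or u = 3.4641

Possible rational roots are divisors of -12. Testing u = -1 gives 0, so (u + 1) is a factor.
Divide: u³ + u² - 12u - 12 = (u + 1)(u² - 12).
Apply the quadratic formula to u² - 12 = 0: u = (0 ± √48)/2, i.e. u ≈ 3.4641 or u ≈ -3.4641.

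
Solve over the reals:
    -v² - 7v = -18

Bring every term to one side: -v² - 7v + 18 = 0.
Factor: -1(v + 9)(v - 2) = 0.
So v = -9 or v = 2.

v = -9 or v = 2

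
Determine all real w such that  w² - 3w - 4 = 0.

Factor: (w + 1)(w - 4) = 0.
So w = -1 or w = 4.

w = -1 or w = 4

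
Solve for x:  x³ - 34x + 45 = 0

Possible rational roots are divisors of 45. Testing x = 5 gives 0, so (x - 5) is a factor.
Divide: x³ - 34x + 45 = (x - 5)(x² + 5x - 9).
Apply the quadratic formula to x² + 5x - 9 = 0: x = (-5 ± √61)/2, i.e. x ≈ 1.4051 or x ≈ -6.4051.

x = -6.4051 or x = 1.4051 or x = 5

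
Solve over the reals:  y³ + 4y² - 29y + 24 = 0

Possible rational roots are divisors of 24. Testing y = 3 gives 0, so (y - 3) is a factor.
Divide: y³ + 4y² - 29y + 24 = (y - 3)(y² + 7y - 8).
Factor the quadratic: y = 1 or y = -8.

y = -8 or y = 1 or y = 3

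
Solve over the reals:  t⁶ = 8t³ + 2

t = -0.6237 or t = 2.02

Let u = t³. The equation becomes u² - 8u - 2 = 0.
By the quadratic formula, u = 4 + 3·√(2) or u = 4 - 3·√(2).
t³ = 4 + 3·√(2) gives t = ∛(4 + 3·√(2)) ≈ 2.02.
t³ = 4 - 3·√(2) gives t = -∛(-4 + 3·√(2)) ≈ -0.6237.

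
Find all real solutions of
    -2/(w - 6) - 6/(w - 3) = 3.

Multiply both sides by (w - 6)(w - 3):
-2(w - 3) - 6(w - 6) = 3(w - 6)(w - 3).
Expand and collect terms: 3w^2 - 19w + 12 = 0.
By the quadratic formula, w = (19 +/- sqrt(217)) / 6, so w ~= 5.6218 or w ~= 0.7115.
Neither value makes a denominator zero (w != 6, w != 3), so both are valid.

w = 0.7115 or w = 5.6218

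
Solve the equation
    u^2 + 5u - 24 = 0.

Factor: (u - 3)(u + 8) = 0.
So u = 3 or u = -8.

u = -8 or u = 3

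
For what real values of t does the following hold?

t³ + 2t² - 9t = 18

t = -3 or t = -2 or t = 3

Rearrange: t³ + 2t² - 9t - 18 = 0.
Possible rational roots are divisors of -18. Testing t = -3 gives 0, so (t + 3) is a factor.
Divide: t³ + 2t² - 9t - 18 = (t + 3)(t² - t - 6).
Factor the quadratic: t = 3 or t = -2.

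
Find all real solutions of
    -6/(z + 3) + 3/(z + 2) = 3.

z = -4.4142 or z = -1.5858

Multiply both sides by (z + 3)(z + 2):
-6(z + 2) + 3(z + 3) = 3(z + 3)(z + 2).
Expand and collect terms: 3z^2 + 18z + 21 = 0.
By the quadratic formula, z = (-18 +/- sqrt(72)) / 6, so z ~= -1.5858 or z ~= -4.4142.
Neither value makes a denominator zero (z != -3, z != -2), so both are valid.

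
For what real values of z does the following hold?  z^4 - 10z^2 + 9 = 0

Let u = z^2. The equation becomes u^2 - 10u + 9 = 0.
Factor: (u - 9)(u - 1) = 0, so u = 9 or u = 1.
z^2 = 9 gives z = +/-3.
z^2 = 1 gives z = +/-1.

z = -3 or z = -1 or z = 1 or z = 3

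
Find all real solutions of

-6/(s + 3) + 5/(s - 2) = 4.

s = -4.25 or s = 3

Multiply both sides by (s + 3)(s - 2):
-6(s - 2) + 5(s + 3) = 4(s + 3)(s - 2).
Expand and collect terms: 4s^2 + 5s - 51 = 0.
Factor or apply the quadratic formula: s = 3 or s = -4.25.
Neither value makes a denominator zero (s != -3, s != 2), so both are valid.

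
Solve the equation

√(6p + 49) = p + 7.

Square both sides: 6p + 49 = (p + 7)².
Expand and rearrange: p² + 8p = 0.
Solving gives p = 0 or p = -8.
Check each candidate in the original equation:
  p = 0: √(49) = 7, while p + 7 = 7 — valid.
  p = -8: √(1) = 1, while p + 7 = -1 — extraneous.

p = 0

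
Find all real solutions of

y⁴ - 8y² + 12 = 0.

y = -2.4495 or y = -1.4142 or y = 1.4142 or y = 2.4495

Let u = y². The equation becomes u² - 8u + 12 = 0.
Factor: (u - 6)(u - 2) = 0, so u = 6 or u = 2.
y² = 6 gives y = ±√(6) ≈ ±2.4495.
y² = 2 gives y = ±√(2) ≈ ±1.4142.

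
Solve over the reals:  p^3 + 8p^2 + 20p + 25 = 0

p = -5

Possible rational roots are divisors of 25. Testing p = -5 gives 0, so (p + 5) is a factor.
Divide: p^3 + 8p^2 + 20p + 25 = (p + 5)(p^2 + 3p + 5).
The quadratic p^2 + 3p + 5 has discriminant -11 < 0, so no further real roots.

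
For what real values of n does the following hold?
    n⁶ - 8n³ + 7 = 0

n = 1 or n = 1.9129

Let u = n³. The equation becomes u² - 8u + 7 = 0.
Factor: (u - 7)(u - 1) = 0, so u = 7 or u = 1.
n³ = 7 gives n = ∛(7) ≈ 1.9129.
n³ = 1 gives n = 1.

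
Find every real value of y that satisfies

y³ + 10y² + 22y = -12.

y = -7.1623 or y = -2 or y = -0.8377

Rearrange: y³ + 10y² + 22y + 12 = 0.
Possible rational roots are divisors of 12. Testing y = -2 gives 0, so (y + 2) is a factor.
Divide: y³ + 10y² + 22y + 12 = (y + 2)(y² + 8y + 6).
Apply the quadratic formula to y² + 8y + 6 = 0: y = (-8 ± √40)/2, i.e. y ≈ -0.8377 or y ≈ -7.1623.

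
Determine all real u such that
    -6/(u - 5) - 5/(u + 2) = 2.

u = -5.5 or u = 3

Multiply both sides by (u - 5)(u + 2):
-6(u + 2) - 5(u - 5) = 2(u - 5)(u + 2).
Expand and collect terms: 2u² + 5u - 33 = 0.
Factor or apply the quadratic formula: u = 3 or u = -5.5.
Neither value makes a denominator zero (u ≠ 5, u ≠ -2), so both are valid.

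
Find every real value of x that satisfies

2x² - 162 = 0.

x = -9 or x = 9

Factor: 2(x - 9)(x + 9) = 0.
So x = 9 or x = -9.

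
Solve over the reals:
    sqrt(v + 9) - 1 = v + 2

Isolate the radical: sqrt(v + 9) = v + 3.
Square both sides: v + 9 = (v + 3)^2.
Expand and rearrange: v^2 + 5v = 0.
Solving gives v = 0 or v = -5.
Check each candidate in the original equation:
  v = 0: sqrt(9) = 3, while v + 3 = 3 — valid.
  v = -5: sqrt(4) = 2, while v + 3 = -2 — extraneous.

v = 0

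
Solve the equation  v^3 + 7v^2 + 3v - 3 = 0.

v = -6.4641 or v = -1 or v = 0.4641

Possible rational roots are divisors of -3. Testing v = -1 gives 0, so (v + 1) is a factor.
Divide: v^3 + 7v^2 + 3v - 3 = (v + 1)(v^2 + 6v - 3).
Apply the quadratic formula to v^2 + 6v - 3 = 0: v = (-6 +/- sqrt(48))/2, i.e. v ~= 0.4641 or v ~= -6.4641.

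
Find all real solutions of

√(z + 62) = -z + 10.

z = 2

Square both sides: z + 62 = (-z + 10)².
Expand and rearrange: z² - 21z + 38 = 0.
Solving gives z = 19 or z = 2.
Check each candidate in the original equation:
  z = 19: √(81) = 9, while -z + 10 = -9 — extraneous.
  z = 2: √(64) = 8, while -z + 10 = 8 — valid.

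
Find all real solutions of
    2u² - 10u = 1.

u = -0.0981 or u = 5.0981

Rearrange to standard form: 2u² - 10u - 1 = 0.
Discriminant: (-10)² − 4·2·(-1) = 108.
Quadratic formula: u = (10 ± √108) / 4.
So u = 5/2 + 3·√(3)/2 ≈ 5.0981 or u = 5/2 - 3·√(3)/2 ≈ -0.0981.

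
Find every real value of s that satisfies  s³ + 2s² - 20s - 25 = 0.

Possible rational roots are divisors of -25. Testing s = -5 gives 0, so (s + 5) is a factor.
Divide: s³ + 2s² - 20s - 25 = (s + 5)(s² - 3s - 5).
Apply the quadratic formula to s² - 3s - 5 = 0: s = (3 ± √29)/2, i.e. s ≈ 4.1926 or s ≈ -1.1926.

s = -5 or s = -1.1926 or s = 4.1926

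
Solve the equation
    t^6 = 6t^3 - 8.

Let u = t^3. The equation becomes u^2 - 6u + 8 = 0.
Factor: (u - 2)(u - 4) = 0, so u = 2 or u = 4.
t^3 = 2 gives t = (2)^(1/3) ~= 1.2599.
t^3 = 4 gives t = (4)^(1/3) ~= 1.5874.

t = 1.2599 or t = 1.5874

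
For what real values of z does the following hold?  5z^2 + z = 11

z = -1.5866 or z = 1.3866

Rearrange to standard form: 5z^2 + z - 11 = 0.
Discriminant: (1)^2 - 4*5*(-11) = 221.
Quadratic formula: z = (-1 +/- sqrt(221)) / 10.
So z = -1/10 + sqrt(221)/10 ~= 1.3866 or z = -sqrt(221)/10 - 1/10 ~= -1.5866.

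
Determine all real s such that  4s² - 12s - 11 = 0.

Discriminant: (-12)² − 4·4·(-11) = 320.
Quadratic formula: s = (12 ± √320) / 8.
So s = 3/2 + √(5) ≈ 3.7361 or s = 3/2 - √(5) ≈ -0.7361.

s = -0.7361 or s = 3.7361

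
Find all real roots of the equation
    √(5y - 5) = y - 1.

y = 1 or y = 6

Square both sides: 5y - 5 = (y - 1)².
Expand and rearrange: y² - 7y + 6 = 0.
Solving gives y = 6 or y = 1.
Check each candidate in the original equation:
  y = 6: √(25) = 5, while y - 1 = 5 — valid.
  y = 1: √(0) = 0, while y - 1 = 0 — valid.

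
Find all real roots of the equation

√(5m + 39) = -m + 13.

m = 5

Square both sides: 5m + 39 = (-m + 13)².
Expand and rearrange: m² - 31m + 130 = 0.
Solving gives m = 26 or m = 5.
Check each candidate in the original equation:
  m = 26: √(169) = 13, while -m + 13 = -13 — extraneous.
  m = 5: √(64) = 8, while -m + 13 = 8 — valid.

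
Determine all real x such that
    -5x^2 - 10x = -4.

x = -2.3416 or x = 0.3416

Rearrange to standard form: -5x^2 - 10x + 4 = 0.
Discriminant: (-10)^2 - 4*(-5)*4 = 180.
Quadratic formula: x = (10 +/- sqrt(180)) / (-10).
So x = -3*sqrt(5)/5 - 1 ~= -2.3416 or x = -1 + 3*sqrt(5)/5 ~= 0.3416.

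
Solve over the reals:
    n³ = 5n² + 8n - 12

n = -2 or n = 1 or n = 6

Rearrange: n³ - 5n² - 8n + 12 = 0.
Possible rational roots are divisors of 12. Testing n = -2 gives 0, so (n + 2) is a factor.
Divide: n³ - 5n² - 8n + 12 = (n + 2)(n² - 7n + 6).
Factor the quadratic: n = 6 or n = 1.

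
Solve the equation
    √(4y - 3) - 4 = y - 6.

Isolate the radical: √(4y - 3) = y - 2.
Square both sides: 4y - 3 = (y - 2)².
Expand and rearrange: y² - 8y + 7 = 0.
Solving gives y = 7 or y = 1.
Check each candidate in the original equation:
  y = 7: √(25) = 5, while y - 2 = 5 — valid.
  y = 1: √(1) = 1, while y - 2 = -1 — extraneous.

y = 7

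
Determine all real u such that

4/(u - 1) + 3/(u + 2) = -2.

Multiply both sides by (u - 1)(u + 2):
4(u + 2) + 3(u - 1) = -2(u - 1)(u + 2).
Expand and collect terms: -2u² - 9u - 1 = 0.
By the quadratic formula, u = (9 ± √73) / -4, so u ≈ -4.386 or u ≈ -0.114.
Neither value makes a denominator zero (u ≠ 1, u ≠ -2), so both are valid.

u = -4.386 or u = -0.114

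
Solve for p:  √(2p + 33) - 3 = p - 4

p = 8

Isolate the radical: √(2p + 33) = p - 1.
Square both sides: 2p + 33 = (p - 1)².
Expand and rearrange: p² - 4p - 32 = 0.
Solving gives p = 8 or p = -4.
Check each candidate in the original equation:
  p = 8: √(49) = 7, while p - 1 = 7 — valid.
  p = -4: √(25) = 5, while p - 1 = -5 — extraneous.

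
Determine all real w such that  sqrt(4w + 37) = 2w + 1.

Square both sides: 4w + 37 = (2w + 1)^2.
Expand and rearrange: 4w^2 - 36 = 0.
Solving gives w = 3 or w = -3.
Check each candidate in the original equation:
  w = 3: sqrt(49) = 7, while 2w + 1 = 7 — valid.
  w = -3: sqrt(25) = 5, while 2w + 1 = -5 — extraneous.

w = 3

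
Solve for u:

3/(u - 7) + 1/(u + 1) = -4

Multiply both sides by (u - 7)(u + 1):
3(u + 1) + (u - 7) = -4(u - 7)(u + 1).
Expand and collect terms: -4u^2 + 20u + 32 = 0.
By the quadratic formula, u = (-20 +/- sqrt(912)) / -8, so u ~= -1.2749 or u ~= 6.2749.
Neither value makes a denominator zero (u != 7, u != -1), so both are valid.

u = -1.2749 or u = 6.2749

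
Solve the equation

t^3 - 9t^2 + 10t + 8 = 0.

t = -0.5311 or t = 2 or t = 7.5311

Possible rational roots are divisors of 8. Testing t = 2 gives 0, so (t - 2) is a factor.
Divide: t^3 - 9t^2 + 10t + 8 = (t - 2)(t^2 - 7t - 4).
Apply the quadratic formula to t^2 - 7t - 4 = 0: t = (7 +/- sqrt(65))/2, i.e. t ~= 7.5311 or t ~= -0.5311.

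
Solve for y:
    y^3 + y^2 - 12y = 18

y = -3 or y = -1.6458 or y = 3.6458

Rearrange: y^3 + y^2 - 12y - 18 = 0.
Possible rational roots are divisors of -18. Testing y = -3 gives 0, so (y + 3) is a factor.
Divide: y^3 + y^2 - 12y - 18 = (y + 3)(y^2 - 2y - 6).
Apply the quadratic formula to y^2 - 2y - 6 = 0: y = (2 +/- sqrt(28))/2, i.e. y ~= 3.6458 or y ~= -1.6458.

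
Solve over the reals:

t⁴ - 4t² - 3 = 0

t = -2.1554 or t = 2.1554

Let u = t². The equation becomes u² - 4u - 3 = 0.
By the quadratic formula, u = 2 + √(7) or u = 2 - √(7).
t² = 2 + √(7) gives t = ±√(2 + √(7)) ≈ ±2.1554.
t² = 2 - √(7) < 0 has no real solution.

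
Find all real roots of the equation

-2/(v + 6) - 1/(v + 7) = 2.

Multiply both sides by (v + 6)(v + 7):
-2(v + 7) - (v + 6) = 2(v + 6)(v + 7).
Expand and collect terms: 2v² + 29v + 104 = 0.
Factor or apply the quadratic formula: v = -6.5 or v = -8.
Neither value makes a denominator zero (v ≠ -6, v ≠ -7), so both are valid.

v = -8 or v = -6.5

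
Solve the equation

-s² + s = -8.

Rearrange to standard form: -s² + s + 8 = 0.
Discriminant: (1)² − 4·(-1)·8 = 33.
Quadratic formula: s = (-1 ± √33) / (-2).
So s = 1/2 - √(33)/2 ≈ -2.3723 or s = 1/2 + √(33)/2 ≈ 3.3723.

s = -2.3723 or s = 3.3723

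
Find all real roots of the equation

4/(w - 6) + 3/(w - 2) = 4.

w = 2.5803 or w = 7.1697

Multiply both sides by (w - 6)(w - 2):
4(w - 2) + 3(w - 6) = 4(w - 6)(w - 2).
Expand and collect terms: 4w^2 - 39w + 74 = 0.
By the quadratic formula, w = (39 +/- sqrt(337)) / 8, so w ~= 7.1697 or w ~= 2.5803.
Neither value makes a denominator zero (w != 6, w != 2), so both are valid.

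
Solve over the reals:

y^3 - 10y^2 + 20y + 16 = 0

y = -0.6056 or y = 4 or y = 6.6056

Possible rational roots are divisors of 16. Testing y = 4 gives 0, so (y - 4) is a factor.
Divide: y^3 - 10y^2 + 20y + 16 = (y - 4)(y^2 - 6y - 4).
Apply the quadratic formula to y^2 - 6y - 4 = 0: y = (6 +/- sqrt(52))/2, i.e. y ~= 6.6056 or y ~= -0.6056.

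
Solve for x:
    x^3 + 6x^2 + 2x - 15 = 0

x = -5 or x = -2.3028 or x = 1.3028

Possible rational roots are divisors of -15. Testing x = -5 gives 0, so (x + 5) is a factor.
Divide: x^3 + 6x^2 + 2x - 15 = (x + 5)(x^2 + x - 3).
Apply the quadratic formula to x^2 + x - 3 = 0: x = (-1 +/- sqrt(13))/2, i.e. x ~= 1.3028 or x ~= -2.3028.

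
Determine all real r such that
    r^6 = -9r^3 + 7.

r = -2.1341 or r = 0.8963

Let u = r^3. The equation becomes u^2 + 9u - 7 = 0.
By the quadratic formula, u = -9/2 + sqrt(109)/2 or u = -sqrt(109)/2 - 9/2.
r^3 = -9/2 + sqrt(109)/2 gives r = (-9/2 + sqrt(109)/2)^(1/3) ~= 0.8963.
r^3 = -sqrt(109)/2 - 9/2 gives r = -(9/2 + sqrt(109)/2)^(1/3) ~= -2.1341.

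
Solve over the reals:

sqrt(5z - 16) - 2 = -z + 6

z = 5

Isolate the radical: sqrt(5z - 16) = -z + 8.
Square both sides: 5z - 16 = (-z + 8)^2.
Expand and rearrange: z^2 - 21z + 80 = 0.
Solving gives z = 16 or z = 5.
Check each candidate in the original equation:
  z = 16: sqrt(64) = 8, while -z + 8 = -8 — extraneous.
  z = 5: sqrt(9) = 3, while -z + 8 = 3 — valid.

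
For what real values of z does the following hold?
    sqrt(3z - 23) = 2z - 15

Square both sides: 3z - 23 = (2z - 15)^2.
Expand and rearrange: 4z^2 - 63z + 248 = 0.
Solving gives z = 8 or z = 7.75.
Check each candidate in the original equation:
  z = 8: sqrt(1) = 1, while 2z - 15 = 1 — valid.
  z = 7.75: sqrt(0.25) = 0.5, while 2z - 15 = 0.5 — valid.

z = 7.75 or z = 8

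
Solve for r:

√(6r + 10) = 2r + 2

Square both sides: 6r + 10 = (2r + 2)².
Expand and rearrange: 4r² + 2r - 6 = 0.
Solving gives r = 1 or r = -1.5.
Check each candidate in the original equation:
  r = 1: √(16) = 4, while 2r + 2 = 4 — valid.
  r = -1.5: √(1) = 1, while 2r + 2 = -1 — extraneous.

r = 1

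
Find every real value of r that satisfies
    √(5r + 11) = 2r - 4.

r = 5

Square both sides: 5r + 11 = (2r - 4)².
Expand and rearrange: 4r² - 21r + 5 = 0.
Solving gives r = 5 or r = 0.25.
Check each candidate in the original equation:
  r = 5: √(36) = 6, while 2r - 4 = 6 — valid.
  r = 0.25: √(12.25) = 3.5, while 2r - 4 = -3.5 — extraneous.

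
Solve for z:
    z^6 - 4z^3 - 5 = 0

z = -1 or z = 1.71

Let u = z^3. The equation becomes u^2 - 4u - 5 = 0.
Factor: (u + 1)(u - 5) = 0, so u = -1 or u = 5.
z^3 = -1 gives z = -1.
z^3 = 5 gives z = (5)^(1/3) ~= 1.71.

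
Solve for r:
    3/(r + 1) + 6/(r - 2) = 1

Multiply both sides by (r + 1)(r - 2):
3(r - 2) + 6(r + 1) = (r + 1)(r - 2).
Expand and collect terms: r^2 - 10r - 2 = 0.
By the quadratic formula, r = (10 +/- sqrt(108)) / 2, so r ~= 10.1962 or r ~= -0.1962.
Neither value makes a denominator zero (r != -1, r != 2), so both are valid.

r = -0.1962 or r = 10.1962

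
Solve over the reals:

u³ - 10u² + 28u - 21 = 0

Possible rational roots are divisors of -21. Testing u = 3 gives 0, so (u - 3) is a factor.
Divide: u³ - 10u² + 28u - 21 = (u - 3)(u² - 7u + 7).
Apply the quadratic formula to u² - 7u + 7 = 0: u = (7 ± √21)/2, i.e. u ≈ 5.7913 or u ≈ 1.2087.

u = 1.2087 or u = 3 or u = 5.7913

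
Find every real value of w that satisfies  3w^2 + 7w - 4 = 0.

w = -2.8081 or w = 0.4748

Discriminant: (7)^2 - 4*3*(-4) = 97.
Quadratic formula: w = (-7 +/- sqrt(97)) / 6.
So w = -7/6 + sqrt(97)/6 ~= 0.4748 or w = -sqrt(97)/6 - 7/6 ~= -2.8081.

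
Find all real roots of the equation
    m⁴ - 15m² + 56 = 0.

m = -2.8284 or m = -2.6458 or m = 2.6458 or m = 2.8284

Let u = m². The equation becomes u² - 15u + 56 = 0.
Factor: (u - 7)(u - 8) = 0, so u = 7 or u = 8.
m² = 7 gives m = ±√(7) ≈ ±2.6458.
m² = 8 gives m = ±2·√(2) ≈ ±2.8284.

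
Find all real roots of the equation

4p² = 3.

Rearrange to standard form: 4p² - 3 = 0.
Discriminant: (0)² − 4·4·(-3) = 48.
Quadratic formula: p = (0 ± √48) / 8.
So p = √(3)/2 ≈ 0.866 or p = -√(3)/2 ≈ -0.866.

p = -0.866 or p = 0.866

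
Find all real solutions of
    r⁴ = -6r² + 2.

Let u = r². The equation becomes u² + 6u - 2 = 0.
By the quadratic formula, u = -3 + √(11) or u = -√(11) - 3.
r² = -3 + √(11) gives r = ±√(-3 + √(11)) ≈ ±0.5627.
r² = -√(11) - 3 < 0 has no real solution.

r = -0.5627 or r = 0.5627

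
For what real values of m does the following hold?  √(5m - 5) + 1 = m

m = 1 or m = 6

Isolate the radical: √(5m - 5) = m - 1.
Square both sides: 5m - 5 = (m - 1)².
Expand and rearrange: m² - 7m + 6 = 0.
Solving gives m = 6 or m = 1.
Check each candidate in the original equation:
  m = 6: √(25) = 5, while m - 1 = 5 — valid.
  m = 1: √(0) = 0, while m - 1 = 0 — valid.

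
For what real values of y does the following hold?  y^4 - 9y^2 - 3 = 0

Let u = y^2. The equation becomes u^2 - 9u - 3 = 0.
By the quadratic formula, u = 9/2 + sqrt(93)/2 or u = 9/2 - sqrt(93)/2.
y^2 = 9/2 + sqrt(93)/2 gives y = +/-sqrt(9/2 + sqrt(93)/2) ~= +/-3.0532.
y^2 = 9/2 - sqrt(93)/2 < 0 has no real solution.

y = -3.0532 or y = 3.0532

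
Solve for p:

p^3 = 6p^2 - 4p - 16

Rearrange: p^3 - 6p^2 + 4p + 16 = 0.
Possible rational roots are divisors of 16. Testing p = 4 gives 0, so (p - 4) is a factor.
Divide: p^3 - 6p^2 + 4p + 16 = (p - 4)(p^2 - 2p - 4).
Apply the quadratic formula to p^2 - 2p - 4 = 0: p = (2 +/- sqrt(20))/2, i.e. p ~= 3.2361 or p ~= -1.2361.

p = -1.2361 or p = 3.2361 or p = 4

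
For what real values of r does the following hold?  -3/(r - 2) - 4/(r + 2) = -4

r = -1.1903 or r = 2.9403

Multiply both sides by (r - 2)(r + 2):
-3(r + 2) - 4(r - 2) = -4(r - 2)(r + 2).
Expand and collect terms: -4r² + 7r + 14 = 0.
By the quadratic formula, r = (-7 ± √273) / -8, so r ≈ -1.1903 or r ≈ 2.9403.
Neither value makes a denominator zero (r ≠ 2, r ≠ -2), so both are valid.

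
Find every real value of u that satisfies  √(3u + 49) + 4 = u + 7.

Isolate the radical: √(3u + 49) = u + 3.
Square both sides: 3u + 49 = (u + 3)².
Expand and rearrange: u² + 3u - 40 = 0.
Solving gives u = 5 or u = -8.
Check each candidate in the original equation:
  u = 5: √(64) = 8, while u + 3 = 8 — valid.
  u = -8: √(25) = 5, while u + 3 = -5 — extraneous.

u = 5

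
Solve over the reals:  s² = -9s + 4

Rearrange to standard form: s² + 9s - 4 = 0.
Discriminant: (9)² − 4·1·(-4) = 97.
Quadratic formula: s = (-9 ± √97) / 2.
So s = -9/2 + √(97)/2 ≈ 0.4244 or s = -√(97)/2 - 9/2 ≈ -9.4244.

s = -9.4244 or s = 0.4244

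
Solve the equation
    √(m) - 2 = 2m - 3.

Isolate the radical: √(m) = 2m - 1.
Square both sides: m = (2m - 1)².
Expand and rearrange: 4m² - 5m + 1 = 0.
Solving gives m = 1 or m = 0.25.
Check each candidate in the original equation:
  m = 1: √(1) = 1, while 2m - 1 = 1 — valid.
  m = 0.25: √(0.25) = 0.5, while 2m - 1 = -0.5 — extraneous.

m = 1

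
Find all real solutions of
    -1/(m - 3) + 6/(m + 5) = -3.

m = -6.9351 or m = 3.2684

Multiply both sides by (m - 3)(m + 5):
-(m + 5) + 6(m - 3) = -3(m - 3)(m + 5).
Expand and collect terms: -3m² - 11m + 68 = 0.
By the quadratic formula, m = (11 ± √937) / -6, so m ≈ -6.9351 or m ≈ 3.2684.
Neither value makes a denominator zero (m ≠ 3, m ≠ -5), so both are valid.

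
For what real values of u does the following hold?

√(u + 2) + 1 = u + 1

Isolate the radical: √(u + 2) = u.
Square both sides: u + 2 = (u)².
Expand and rearrange: u² - u - 2 = 0.
Solving gives u = 2 or u = -1.
Check each candidate in the original equation:
  u = 2: √(4) = 2, while u = 2 — valid.
  u = -1: √(1) = 1, while u = -1 — extraneous.

u = 2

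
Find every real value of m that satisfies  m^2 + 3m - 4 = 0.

Factor: (m - 1)(m + 4) = 0.
So m = 1 or m = -4.

m = -4 or m = 1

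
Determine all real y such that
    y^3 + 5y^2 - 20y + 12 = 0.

Possible rational roots are divisors of 12. Testing y = 2 gives 0, so (y - 2) is a factor.
Divide: y^3 + 5y^2 - 20y + 12 = (y - 2)(y^2 + 7y - 6).
Apply the quadratic formula to y^2 + 7y - 6 = 0: y = (-7 +/- sqrt(73))/2, i.e. y ~= 0.772 or y ~= -7.772.

y = -7.772 or y = 0.772 or y = 2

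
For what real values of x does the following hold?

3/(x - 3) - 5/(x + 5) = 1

x = -9 or x = 5

Multiply both sides by (x - 3)(x + 5):
3(x + 5) - 5(x - 3) = (x - 3)(x + 5).
Expand and collect terms: x^2 + 4x - 45 = 0.
Factor or apply the quadratic formula: x = 5 or x = -9.
Neither value makes a denominator zero (x != 3, x != -5), so both are valid.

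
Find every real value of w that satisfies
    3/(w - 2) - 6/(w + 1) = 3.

Multiply both sides by (w - 2)(w + 1):
3(w + 1) - 6(w - 2) = 3(w - 2)(w + 1).
Expand and collect terms: 3w² - 21 = 0.
By the quadratic formula, w = (0 ± √252) / 6, so w ≈ 2.6458 or w ≈ -2.6458.
Neither value makes a denominator zero (w ≠ 2, w ≠ -1), so both are valid.

w = -2.6458 or w = 2.6458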